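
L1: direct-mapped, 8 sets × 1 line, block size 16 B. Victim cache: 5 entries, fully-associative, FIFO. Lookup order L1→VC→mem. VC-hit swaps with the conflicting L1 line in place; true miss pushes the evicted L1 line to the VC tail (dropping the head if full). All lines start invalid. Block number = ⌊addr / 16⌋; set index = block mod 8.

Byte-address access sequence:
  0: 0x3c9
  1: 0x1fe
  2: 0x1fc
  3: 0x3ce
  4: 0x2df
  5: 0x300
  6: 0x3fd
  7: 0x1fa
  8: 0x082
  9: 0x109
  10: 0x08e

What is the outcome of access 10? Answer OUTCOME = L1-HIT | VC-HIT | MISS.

  [0] addr=0x3c9 blk=60 s=4: MISS | VC []
  [1] addr=0x1fe blk=31 s=7: MISS | VC []
  [2] addr=0x1fc blk=31 s=7: L1-HIT | VC []
  [3] addr=0x3ce blk=60 s=4: L1-HIT | VC []
  [4] addr=0x2df blk=45 s=5: MISS | VC []
  [5] addr=0x300 blk=48 s=0: MISS | VC []
  [6] addr=0x3fd blk=63 s=7: MISS | VC [31]
  [7] addr=0x1fa blk=31 s=7: VC-HIT | VC [63]
  [8] addr=0x82 blk=8 s=0: MISS | VC [63, 48]
  [9] addr=0x109 blk=16 s=0: MISS | VC [63, 48, 8]
  [10] addr=0x8e blk=8 s=0: VC-HIT | VC [63, 48, 16]

OUTCOME = VC-HIT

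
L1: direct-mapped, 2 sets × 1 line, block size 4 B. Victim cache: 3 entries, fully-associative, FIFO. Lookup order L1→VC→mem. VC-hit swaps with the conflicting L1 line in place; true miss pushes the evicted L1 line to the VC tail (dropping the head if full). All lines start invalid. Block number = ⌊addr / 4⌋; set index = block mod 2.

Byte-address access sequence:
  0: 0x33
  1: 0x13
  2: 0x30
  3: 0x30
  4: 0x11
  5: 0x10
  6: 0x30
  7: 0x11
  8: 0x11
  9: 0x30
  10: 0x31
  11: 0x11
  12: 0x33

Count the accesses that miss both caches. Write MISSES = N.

MISSES = 2

#0 0x33→b12/s0 MISS; vc=[]
#1 0x13→b4/s0 MISS; vc=[12]
#2 0x30→b12/s0 VC-HIT; vc=[4]
#3 0x30→b12/s0 L1-HIT; vc=[4]
#4 0x11→b4/s0 VC-HIT; vc=[12]
#5 0x10→b4/s0 L1-HIT; vc=[12]
#6 0x30→b12/s0 VC-HIT; vc=[4]
#7 0x11→b4/s0 VC-HIT; vc=[12]
#8 0x11→b4/s0 L1-HIT; vc=[12]
#9 0x30→b12/s0 VC-HIT; vc=[4]
#10 0x31→b12/s0 L1-HIT; vc=[4]
#11 0x11→b4/s0 VC-HIT; vc=[12]
#12 0x33→b12/s0 VC-HIT; vc=[4]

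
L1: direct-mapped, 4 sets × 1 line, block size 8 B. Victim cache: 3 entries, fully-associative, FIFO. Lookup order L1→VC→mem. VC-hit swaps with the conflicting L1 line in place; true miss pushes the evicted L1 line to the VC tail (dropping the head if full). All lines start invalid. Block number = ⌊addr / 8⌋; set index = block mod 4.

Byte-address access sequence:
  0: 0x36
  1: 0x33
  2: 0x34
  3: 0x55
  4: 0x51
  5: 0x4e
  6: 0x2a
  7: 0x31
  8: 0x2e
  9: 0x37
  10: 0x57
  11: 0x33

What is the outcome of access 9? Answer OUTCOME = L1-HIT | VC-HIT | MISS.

OUTCOME = L1-HIT

  [0] addr=0x36 blk=6 s=2: MISS | VC []
  [1] addr=0x33 blk=6 s=2: L1-HIT | VC []
  [2] addr=0x34 blk=6 s=2: L1-HIT | VC []
  [3] addr=0x55 blk=10 s=2: MISS | VC [6]
  [4] addr=0x51 blk=10 s=2: L1-HIT | VC [6]
  [5] addr=0x4e blk=9 s=1: MISS | VC [6]
  [6] addr=0x2a blk=5 s=1: MISS | VC [6, 9]
  [7] addr=0x31 blk=6 s=2: VC-HIT | VC [10, 9]
  [8] addr=0x2e blk=5 s=1: L1-HIT | VC [10, 9]
  [9] addr=0x37 blk=6 s=2: L1-HIT | VC [10, 9]
  [10] addr=0x57 blk=10 s=2: VC-HIT | VC [6, 9]
  [11] addr=0x33 blk=6 s=2: VC-HIT | VC [10, 9]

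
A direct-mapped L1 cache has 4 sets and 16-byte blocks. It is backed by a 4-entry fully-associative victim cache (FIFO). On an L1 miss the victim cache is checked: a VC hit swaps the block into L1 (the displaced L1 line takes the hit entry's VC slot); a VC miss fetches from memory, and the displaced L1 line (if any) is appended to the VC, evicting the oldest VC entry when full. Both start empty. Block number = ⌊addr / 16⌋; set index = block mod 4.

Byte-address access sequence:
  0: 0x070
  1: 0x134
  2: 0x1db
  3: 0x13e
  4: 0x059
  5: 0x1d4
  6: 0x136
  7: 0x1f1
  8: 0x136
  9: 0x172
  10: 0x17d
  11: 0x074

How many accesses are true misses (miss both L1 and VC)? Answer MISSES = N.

MISSES = 6

#0 0x70→b7/s3 MISS; vc=[]
#1 0x134→b19/s3 MISS; vc=[7]
#2 0x1db→b29/s1 MISS; vc=[7]
#3 0x13e→b19/s3 L1-HIT; vc=[7]
#4 0x59→b5/s1 MISS; vc=[7,29]
#5 0x1d4→b29/s1 VC-HIT; vc=[7,5]
#6 0x136→b19/s3 L1-HIT; vc=[7,5]
#7 0x1f1→b31/s3 MISS; vc=[7,5,19]
#8 0x136→b19/s3 VC-HIT; vc=[7,5,31]
#9 0x172→b23/s3 MISS; vc=[7,5,31,19]
#10 0x17d→b23/s3 L1-HIT; vc=[7,5,31,19]
#11 0x74→b7/s3 VC-HIT; vc=[23,5,31,19]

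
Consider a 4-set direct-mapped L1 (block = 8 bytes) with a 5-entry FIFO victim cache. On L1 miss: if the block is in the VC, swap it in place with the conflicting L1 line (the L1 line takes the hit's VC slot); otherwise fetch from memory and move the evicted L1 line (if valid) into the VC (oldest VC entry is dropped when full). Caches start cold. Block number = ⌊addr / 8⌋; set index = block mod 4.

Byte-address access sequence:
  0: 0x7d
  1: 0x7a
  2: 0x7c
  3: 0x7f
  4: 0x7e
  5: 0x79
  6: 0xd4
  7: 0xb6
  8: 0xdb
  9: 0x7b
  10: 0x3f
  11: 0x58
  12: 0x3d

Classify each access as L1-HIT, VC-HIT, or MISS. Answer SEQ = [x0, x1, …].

  [0] addr=0x7d blk=15 s=3: MISS | VC []
  [1] addr=0x7a blk=15 s=3: L1-HIT | VC []
  [2] addr=0x7c blk=15 s=3: L1-HIT | VC []
  [3] addr=0x7f blk=15 s=3: L1-HIT | VC []
  [4] addr=0x7e blk=15 s=3: L1-HIT | VC []
  [5] addr=0x79 blk=15 s=3: L1-HIT | VC []
  [6] addr=0xd4 blk=26 s=2: MISS | VC []
  [7] addr=0xb6 blk=22 s=2: MISS | VC [26]
  [8] addr=0xdb blk=27 s=3: MISS | VC [26, 15]
  [9] addr=0x7b blk=15 s=3: VC-HIT | VC [26, 27]
  [10] addr=0x3f blk=7 s=3: MISS | VC [26, 27, 15]
  [11] addr=0x58 blk=11 s=3: MISS | VC [26, 27, 15, 7]
  [12] addr=0x3d blk=7 s=3: VC-HIT | VC [26, 27, 15, 11]

SEQ = [MISS, L1-HIT, L1-HIT, L1-HIT, L1-HIT, L1-HIT, MISS, MISS, MISS, VC-HIT, MISS, MISS, VC-HIT]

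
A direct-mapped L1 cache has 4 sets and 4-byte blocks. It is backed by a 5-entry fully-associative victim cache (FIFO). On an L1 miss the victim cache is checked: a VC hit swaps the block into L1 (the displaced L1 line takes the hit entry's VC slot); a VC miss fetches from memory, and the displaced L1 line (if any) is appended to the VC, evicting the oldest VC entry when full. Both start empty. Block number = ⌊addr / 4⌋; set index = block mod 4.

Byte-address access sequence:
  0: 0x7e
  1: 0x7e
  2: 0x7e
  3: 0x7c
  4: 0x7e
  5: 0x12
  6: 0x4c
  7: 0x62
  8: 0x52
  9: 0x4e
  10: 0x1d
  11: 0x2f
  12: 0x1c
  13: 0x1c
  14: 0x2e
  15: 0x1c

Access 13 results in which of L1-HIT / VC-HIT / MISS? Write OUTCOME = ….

OUTCOME = L1-HIT

  [0] addr=0x7e blk=31 s=3: MISS | VC []
  [1] addr=0x7e blk=31 s=3: L1-HIT | VC []
  [2] addr=0x7e blk=31 s=3: L1-HIT | VC []
  [3] addr=0x7c blk=31 s=3: L1-HIT | VC []
  [4] addr=0x7e blk=31 s=3: L1-HIT | VC []
  [5] addr=0x12 blk=4 s=0: MISS | VC []
  [6] addr=0x4c blk=19 s=3: MISS | VC [31]
  [7] addr=0x62 blk=24 s=0: MISS | VC [31, 4]
  [8] addr=0x52 blk=20 s=0: MISS | VC [31, 4, 24]
  [9] addr=0x4e blk=19 s=3: L1-HIT | VC [31, 4, 24]
  [10] addr=0x1d blk=7 s=3: MISS | VC [31, 4, 24, 19]
  [11] addr=0x2f blk=11 s=3: MISS | VC [31, 4, 24, 19, 7]
  [12] addr=0x1c blk=7 s=3: VC-HIT | VC [31, 4, 24, 19, 11]
  [13] addr=0x1c blk=7 s=3: L1-HIT | VC [31, 4, 24, 19, 11]
  [14] addr=0x2e blk=11 s=3: VC-HIT | VC [31, 4, 24, 19, 7]
  [15] addr=0x1c blk=7 s=3: VC-HIT | VC [31, 4, 24, 19, 11]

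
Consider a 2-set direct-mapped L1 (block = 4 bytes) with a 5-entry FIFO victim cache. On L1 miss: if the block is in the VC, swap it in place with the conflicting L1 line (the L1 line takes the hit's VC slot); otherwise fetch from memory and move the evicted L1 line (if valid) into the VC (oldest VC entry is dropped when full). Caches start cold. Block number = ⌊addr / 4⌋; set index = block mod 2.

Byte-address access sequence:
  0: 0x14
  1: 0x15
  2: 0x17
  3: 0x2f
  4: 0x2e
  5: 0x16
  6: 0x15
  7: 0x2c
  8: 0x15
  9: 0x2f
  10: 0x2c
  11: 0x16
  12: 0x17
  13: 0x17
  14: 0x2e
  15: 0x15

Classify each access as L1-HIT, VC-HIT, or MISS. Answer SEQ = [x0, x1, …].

  [0] addr=0x14 blk=5 s=1: MISS | VC []
  [1] addr=0x15 blk=5 s=1: L1-HIT | VC []
  [2] addr=0x17 blk=5 s=1: L1-HIT | VC []
  [3] addr=0x2f blk=11 s=1: MISS | VC [5]
  [4] addr=0x2e blk=11 s=1: L1-HIT | VC [5]
  [5] addr=0x16 blk=5 s=1: VC-HIT | VC [11]
  [6] addr=0x15 blk=5 s=1: L1-HIT | VC [11]
  [7] addr=0x2c blk=11 s=1: VC-HIT | VC [5]
  [8] addr=0x15 blk=5 s=1: VC-HIT | VC [11]
  [9] addr=0x2f blk=11 s=1: VC-HIT | VC [5]
  [10] addr=0x2c blk=11 s=1: L1-HIT | VC [5]
  [11] addr=0x16 blk=5 s=1: VC-HIT | VC [11]
  [12] addr=0x17 blk=5 s=1: L1-HIT | VC [11]
  [13] addr=0x17 blk=5 s=1: L1-HIT | VC [11]
  [14] addr=0x2e blk=11 s=1: VC-HIT | VC [5]
  [15] addr=0x15 blk=5 s=1: VC-HIT | VC [11]

SEQ = [MISS, L1-HIT, L1-HIT, MISS, L1-HIT, VC-HIT, L1-HIT, VC-HIT, VC-HIT, VC-HIT, L1-HIT, VC-HIT, L1-HIT, L1-HIT, VC-HIT, VC-HIT]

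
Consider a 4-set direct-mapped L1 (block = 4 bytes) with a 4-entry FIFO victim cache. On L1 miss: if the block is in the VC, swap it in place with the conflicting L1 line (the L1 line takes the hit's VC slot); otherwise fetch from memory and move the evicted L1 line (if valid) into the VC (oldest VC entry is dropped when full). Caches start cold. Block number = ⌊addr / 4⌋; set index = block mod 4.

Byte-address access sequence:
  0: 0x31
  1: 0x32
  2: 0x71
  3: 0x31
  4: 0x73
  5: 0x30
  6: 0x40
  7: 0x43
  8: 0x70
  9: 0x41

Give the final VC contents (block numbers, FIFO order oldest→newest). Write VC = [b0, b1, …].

VC = [28, 12]

0: 0x31 (blk 12, set 0) → MISS  vc=[]
1: 0x32 (blk 12, set 0) → L1-HIT  vc=[]
2: 0x71 (blk 28, set 0) → MISS  vc=[12]
3: 0x31 (blk 12, set 0) → VC-HIT  vc=[28]
4: 0x73 (blk 28, set 0) → VC-HIT  vc=[12]
5: 0x30 (blk 12, set 0) → VC-HIT  vc=[28]
6: 0x40 (blk 16, set 0) → MISS  vc=[28, 12]
7: 0x43 (blk 16, set 0) → L1-HIT  vc=[28, 12]
8: 0x70 (blk 28, set 0) → VC-HIT  vc=[16, 12]
9: 0x41 (blk 16, set 0) → VC-HIT  vc=[28, 12]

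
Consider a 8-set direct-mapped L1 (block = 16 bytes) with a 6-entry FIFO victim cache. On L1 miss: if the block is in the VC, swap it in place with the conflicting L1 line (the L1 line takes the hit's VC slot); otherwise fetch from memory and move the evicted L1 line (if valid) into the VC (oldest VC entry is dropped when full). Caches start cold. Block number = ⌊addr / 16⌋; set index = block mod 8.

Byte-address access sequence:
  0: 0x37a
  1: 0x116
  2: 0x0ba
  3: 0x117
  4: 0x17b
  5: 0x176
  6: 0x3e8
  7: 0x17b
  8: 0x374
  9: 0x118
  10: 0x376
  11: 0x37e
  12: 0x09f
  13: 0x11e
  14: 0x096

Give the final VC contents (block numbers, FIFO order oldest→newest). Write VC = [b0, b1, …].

VC = [23, 17]

#0 0x37a→b55/s7 MISS; vc=[]
#1 0x116→b17/s1 MISS; vc=[]
#2 0xba→b11/s3 MISS; vc=[]
#3 0x117→b17/s1 L1-HIT; vc=[]
#4 0x17b→b23/s7 MISS; vc=[55]
#5 0x176→b23/s7 L1-HIT; vc=[55]
#6 0x3e8→b62/s6 MISS; vc=[55]
#7 0x17b→b23/s7 L1-HIT; vc=[55]
#8 0x374→b55/s7 VC-HIT; vc=[23]
#9 0x118→b17/s1 L1-HIT; vc=[23]
#10 0x376→b55/s7 L1-HIT; vc=[23]
#11 0x37e→b55/s7 L1-HIT; vc=[23]
#12 0x9f→b9/s1 MISS; vc=[23,17]
#13 0x11e→b17/s1 VC-HIT; vc=[23,9]
#14 0x96→b9/s1 VC-HIT; vc=[23,17]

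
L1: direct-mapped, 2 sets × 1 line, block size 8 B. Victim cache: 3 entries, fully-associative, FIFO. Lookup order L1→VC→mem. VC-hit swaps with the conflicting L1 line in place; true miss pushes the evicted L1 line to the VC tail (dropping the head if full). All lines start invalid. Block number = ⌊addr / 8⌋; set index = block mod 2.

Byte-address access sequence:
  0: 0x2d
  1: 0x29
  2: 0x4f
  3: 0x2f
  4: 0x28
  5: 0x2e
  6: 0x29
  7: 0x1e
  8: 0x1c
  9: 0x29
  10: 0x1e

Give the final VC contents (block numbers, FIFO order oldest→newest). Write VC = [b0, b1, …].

0: 0x2d (blk 5, set 1) → MISS  vc=[]
1: 0x29 (blk 5, set 1) → L1-HIT  vc=[]
2: 0x4f (blk 9, set 1) → MISS  vc=[5]
3: 0x2f (blk 5, set 1) → VC-HIT  vc=[9]
4: 0x28 (blk 5, set 1) → L1-HIT  vc=[9]
5: 0x2e (blk 5, set 1) → L1-HIT  vc=[9]
6: 0x29 (blk 5, set 1) → L1-HIT  vc=[9]
7: 0x1e (blk 3, set 1) → MISS  vc=[9, 5]
8: 0x1c (blk 3, set 1) → L1-HIT  vc=[9, 5]
9: 0x29 (blk 5, set 1) → VC-HIT  vc=[9, 3]
10: 0x1e (blk 3, set 1) → VC-HIT  vc=[9, 5]

VC = [9, 5]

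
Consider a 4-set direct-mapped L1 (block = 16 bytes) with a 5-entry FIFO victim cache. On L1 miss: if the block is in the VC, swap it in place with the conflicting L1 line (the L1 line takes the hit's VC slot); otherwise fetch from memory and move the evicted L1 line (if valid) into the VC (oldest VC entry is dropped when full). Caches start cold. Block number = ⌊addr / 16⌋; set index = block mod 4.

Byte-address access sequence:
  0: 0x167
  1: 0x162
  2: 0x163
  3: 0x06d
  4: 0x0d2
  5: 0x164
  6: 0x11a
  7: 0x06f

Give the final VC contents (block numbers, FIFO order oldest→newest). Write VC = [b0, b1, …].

#0 0x167→b22/s2 MISS; vc=[]
#1 0x162→b22/s2 L1-HIT; vc=[]
#2 0x163→b22/s2 L1-HIT; vc=[]
#3 0x6d→b6/s2 MISS; vc=[22]
#4 0xd2→b13/s1 MISS; vc=[22]
#5 0x164→b22/s2 VC-HIT; vc=[6]
#6 0x11a→b17/s1 MISS; vc=[6,13]
#7 0x6f→b6/s2 VC-HIT; vc=[22,13]

VC = [22, 13]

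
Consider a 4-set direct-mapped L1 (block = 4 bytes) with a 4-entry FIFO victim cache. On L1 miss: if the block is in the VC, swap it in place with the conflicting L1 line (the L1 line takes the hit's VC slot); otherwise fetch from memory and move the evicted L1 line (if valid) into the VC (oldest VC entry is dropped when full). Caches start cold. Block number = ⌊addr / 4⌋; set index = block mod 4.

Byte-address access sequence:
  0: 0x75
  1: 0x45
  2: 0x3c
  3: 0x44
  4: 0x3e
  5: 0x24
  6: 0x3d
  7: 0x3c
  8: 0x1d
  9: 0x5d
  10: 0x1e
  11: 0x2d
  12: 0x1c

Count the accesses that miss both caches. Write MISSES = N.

MISSES = 7

#0 0x75→b29/s1 MISS; vc=[]
#1 0x45→b17/s1 MISS; vc=[29]
#2 0x3c→b15/s3 MISS; vc=[29]
#3 0x44→b17/s1 L1-HIT; vc=[29]
#4 0x3e→b15/s3 L1-HIT; vc=[29]
#5 0x24→b9/s1 MISS; vc=[29,17]
#6 0x3d→b15/s3 L1-HIT; vc=[29,17]
#7 0x3c→b15/s3 L1-HIT; vc=[29,17]
#8 0x1d→b7/s3 MISS; vc=[29,17,15]
#9 0x5d→b23/s3 MISS; vc=[29,17,15,7]
#10 0x1e→b7/s3 VC-HIT; vc=[29,17,15,23]
#11 0x2d→b11/s3 MISS; vc=[17,15,23,7]
#12 0x1c→b7/s3 VC-HIT; vc=[17,15,23,11]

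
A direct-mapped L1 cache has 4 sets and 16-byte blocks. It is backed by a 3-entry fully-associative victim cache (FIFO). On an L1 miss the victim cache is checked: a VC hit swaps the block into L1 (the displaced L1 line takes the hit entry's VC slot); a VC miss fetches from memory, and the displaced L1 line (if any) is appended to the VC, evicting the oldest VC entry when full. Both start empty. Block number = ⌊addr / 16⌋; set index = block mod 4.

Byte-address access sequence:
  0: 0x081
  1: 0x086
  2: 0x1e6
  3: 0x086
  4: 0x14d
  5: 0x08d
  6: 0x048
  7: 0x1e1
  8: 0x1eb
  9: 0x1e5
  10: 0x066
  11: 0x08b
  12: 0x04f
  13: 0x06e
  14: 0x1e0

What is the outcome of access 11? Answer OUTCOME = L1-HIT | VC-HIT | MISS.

OUTCOME = VC-HIT

  [0] addr=0x81 blk=8 s=0: MISS | VC []
  [1] addr=0x86 blk=8 s=0: L1-HIT | VC []
  [2] addr=0x1e6 blk=30 s=2: MISS | VC []
  [3] addr=0x86 blk=8 s=0: L1-HIT | VC []
  [4] addr=0x14d blk=20 s=0: MISS | VC [8]
  [5] addr=0x8d blk=8 s=0: VC-HIT | VC [20]
  [6] addr=0x48 blk=4 s=0: MISS | VC [20, 8]
  [7] addr=0x1e1 blk=30 s=2: L1-HIT | VC [20, 8]
  [8] addr=0x1eb blk=30 s=2: L1-HIT | VC [20, 8]
  [9] addr=0x1e5 blk=30 s=2: L1-HIT | VC [20, 8]
  [10] addr=0x66 blk=6 s=2: MISS | VC [20, 8, 30]
  [11] addr=0x8b blk=8 s=0: VC-HIT | VC [20, 4, 30]
  [12] addr=0x4f blk=4 s=0: VC-HIT | VC [20, 8, 30]
  [13] addr=0x6e blk=6 s=2: L1-HIT | VC [20, 8, 30]
  [14] addr=0x1e0 blk=30 s=2: VC-HIT | VC [20, 8, 6]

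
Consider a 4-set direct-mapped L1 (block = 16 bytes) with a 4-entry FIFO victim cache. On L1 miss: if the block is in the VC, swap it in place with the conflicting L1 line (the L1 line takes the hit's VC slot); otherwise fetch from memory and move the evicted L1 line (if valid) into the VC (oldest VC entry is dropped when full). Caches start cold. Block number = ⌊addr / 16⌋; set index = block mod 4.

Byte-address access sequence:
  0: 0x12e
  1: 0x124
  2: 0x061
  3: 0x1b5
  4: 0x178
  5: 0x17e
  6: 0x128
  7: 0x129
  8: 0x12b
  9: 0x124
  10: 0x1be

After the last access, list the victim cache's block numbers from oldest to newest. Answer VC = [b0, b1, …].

  [0] addr=0x12e blk=18 s=2: MISS | VC []
  [1] addr=0x124 blk=18 s=2: L1-HIT | VC []
  [2] addr=0x61 blk=6 s=2: MISS | VC [18]
  [3] addr=0x1b5 blk=27 s=3: MISS | VC [18]
  [4] addr=0x178 blk=23 s=3: MISS | VC [18, 27]
  [5] addr=0x17e blk=23 s=3: L1-HIT | VC [18, 27]
  [6] addr=0x128 blk=18 s=2: VC-HIT | VC [6, 27]
  [7] addr=0x129 blk=18 s=2: L1-HIT | VC [6, 27]
  [8] addr=0x12b blk=18 s=2: L1-HIT | VC [6, 27]
  [9] addr=0x124 blk=18 s=2: L1-HIT | VC [6, 27]
  [10] addr=0x1be blk=27 s=3: VC-HIT | VC [6, 23]

VC = [6, 23]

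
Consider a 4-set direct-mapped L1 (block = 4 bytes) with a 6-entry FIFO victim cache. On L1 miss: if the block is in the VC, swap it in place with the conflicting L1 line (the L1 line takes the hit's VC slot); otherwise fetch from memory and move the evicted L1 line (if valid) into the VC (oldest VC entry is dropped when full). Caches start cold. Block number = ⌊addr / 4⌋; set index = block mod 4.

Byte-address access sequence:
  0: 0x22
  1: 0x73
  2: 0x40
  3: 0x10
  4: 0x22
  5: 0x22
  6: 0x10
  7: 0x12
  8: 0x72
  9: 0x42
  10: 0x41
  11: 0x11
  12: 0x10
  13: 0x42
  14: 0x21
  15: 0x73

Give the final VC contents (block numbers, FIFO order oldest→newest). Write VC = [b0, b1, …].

VC = [16, 4, 8]

  [0] addr=0x22 blk=8 s=0: MISS | VC []
  [1] addr=0x73 blk=28 s=0: MISS | VC [8]
  [2] addr=0x40 blk=16 s=0: MISS | VC [8, 28]
  [3] addr=0x10 blk=4 s=0: MISS | VC [8, 28, 16]
  [4] addr=0x22 blk=8 s=0: VC-HIT | VC [4, 28, 16]
  [5] addr=0x22 blk=8 s=0: L1-HIT | VC [4, 28, 16]
  [6] addr=0x10 blk=4 s=0: VC-HIT | VC [8, 28, 16]
  [7] addr=0x12 blk=4 s=0: L1-HIT | VC [8, 28, 16]
  [8] addr=0x72 blk=28 s=0: VC-HIT | VC [8, 4, 16]
  [9] addr=0x42 blk=16 s=0: VC-HIT | VC [8, 4, 28]
  [10] addr=0x41 blk=16 s=0: L1-HIT | VC [8, 4, 28]
  [11] addr=0x11 blk=4 s=0: VC-HIT | VC [8, 16, 28]
  [12] addr=0x10 blk=4 s=0: L1-HIT | VC [8, 16, 28]
  [13] addr=0x42 blk=16 s=0: VC-HIT | VC [8, 4, 28]
  [14] addr=0x21 blk=8 s=0: VC-HIT | VC [16, 4, 28]
  [15] addr=0x73 blk=28 s=0: VC-HIT | VC [16, 4, 8]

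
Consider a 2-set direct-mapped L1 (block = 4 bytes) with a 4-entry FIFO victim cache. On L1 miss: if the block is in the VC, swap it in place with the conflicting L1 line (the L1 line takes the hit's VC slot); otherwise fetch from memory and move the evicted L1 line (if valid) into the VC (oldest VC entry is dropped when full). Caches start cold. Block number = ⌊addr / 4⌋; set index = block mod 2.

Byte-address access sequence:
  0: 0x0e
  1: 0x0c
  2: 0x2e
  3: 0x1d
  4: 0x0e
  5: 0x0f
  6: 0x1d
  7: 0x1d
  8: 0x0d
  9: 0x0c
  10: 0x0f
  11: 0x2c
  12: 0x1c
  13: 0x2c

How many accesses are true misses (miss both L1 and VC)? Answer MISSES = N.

MISSES = 3

#0 0xe→b3/s1 MISS; vc=[]
#1 0xc→b3/s1 L1-HIT; vc=[]
#2 0x2e→b11/s1 MISS; vc=[3]
#3 0x1d→b7/s1 MISS; vc=[3,11]
#4 0xe→b3/s1 VC-HIT; vc=[7,11]
#5 0xf→b3/s1 L1-HIT; vc=[7,11]
#6 0x1d→b7/s1 VC-HIT; vc=[3,11]
#7 0x1d→b7/s1 L1-HIT; vc=[3,11]
#8 0xd→b3/s1 VC-HIT; vc=[7,11]
#9 0xc→b3/s1 L1-HIT; vc=[7,11]
#10 0xf→b3/s1 L1-HIT; vc=[7,11]
#11 0x2c→b11/s1 VC-HIT; vc=[7,3]
#12 0x1c→b7/s1 VC-HIT; vc=[11,3]
#13 0x2c→b11/s1 VC-HIT; vc=[7,3]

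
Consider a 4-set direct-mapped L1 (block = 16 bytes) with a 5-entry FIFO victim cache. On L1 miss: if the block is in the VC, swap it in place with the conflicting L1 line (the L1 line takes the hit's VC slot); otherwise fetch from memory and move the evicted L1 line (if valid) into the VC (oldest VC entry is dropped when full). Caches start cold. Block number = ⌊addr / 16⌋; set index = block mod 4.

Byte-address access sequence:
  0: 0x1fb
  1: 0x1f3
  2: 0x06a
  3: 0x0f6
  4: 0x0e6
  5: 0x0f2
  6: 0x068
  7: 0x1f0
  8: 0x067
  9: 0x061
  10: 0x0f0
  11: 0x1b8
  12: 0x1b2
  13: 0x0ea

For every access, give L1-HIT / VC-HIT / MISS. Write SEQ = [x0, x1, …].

#0 0x1fb→b31/s3 MISS; vc=[]
#1 0x1f3→b31/s3 L1-HIT; vc=[]
#2 0x6a→b6/s2 MISS; vc=[]
#3 0xf6→b15/s3 MISS; vc=[31]
#4 0xe6→b14/s2 MISS; vc=[31,6]
#5 0xf2→b15/s3 L1-HIT; vc=[31,6]
#6 0x68→b6/s2 VC-HIT; vc=[31,14]
#7 0x1f0→b31/s3 VC-HIT; vc=[15,14]
#8 0x67→b6/s2 L1-HIT; vc=[15,14]
#9 0x61→b6/s2 L1-HIT; vc=[15,14]
#10 0xf0→b15/s3 VC-HIT; vc=[31,14]
#11 0x1b8→b27/s3 MISS; vc=[31,14,15]
#12 0x1b2→b27/s3 L1-HIT; vc=[31,14,15]
#13 0xea→b14/s2 VC-HIT; vc=[31,6,15]

SEQ = [MISS, L1-HIT, MISS, MISS, MISS, L1-HIT, VC-HIT, VC-HIT, L1-HIT, L1-HIT, VC-HIT, MISS, L1-HIT, VC-HIT]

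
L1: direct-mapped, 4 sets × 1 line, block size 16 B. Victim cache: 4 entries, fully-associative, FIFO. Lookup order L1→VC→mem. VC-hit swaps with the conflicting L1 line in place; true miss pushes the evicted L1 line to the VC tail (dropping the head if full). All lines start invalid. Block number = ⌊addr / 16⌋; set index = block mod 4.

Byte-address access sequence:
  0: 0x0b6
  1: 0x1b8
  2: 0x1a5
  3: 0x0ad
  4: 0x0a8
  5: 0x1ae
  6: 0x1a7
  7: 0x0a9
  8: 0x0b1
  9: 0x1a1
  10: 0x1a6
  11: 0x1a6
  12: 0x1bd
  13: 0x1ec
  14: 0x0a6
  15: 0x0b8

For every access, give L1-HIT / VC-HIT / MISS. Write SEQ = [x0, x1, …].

SEQ = [MISS, MISS, MISS, MISS, L1-HIT, VC-HIT, L1-HIT, VC-HIT, VC-HIT, VC-HIT, L1-HIT, L1-HIT, VC-HIT, MISS, VC-HIT, VC-HIT]

0: 0xb6 (blk 11, set 3) → MISS  vc=[]
1: 0x1b8 (blk 27, set 3) → MISS  vc=[11]
2: 0x1a5 (blk 26, set 2) → MISS  vc=[11]
3: 0xad (blk 10, set 2) → MISS  vc=[11, 26]
4: 0xa8 (blk 10, set 2) → L1-HIT  vc=[11, 26]
5: 0x1ae (blk 26, set 2) → VC-HIT  vc=[11, 10]
6: 0x1a7 (blk 26, set 2) → L1-HIT  vc=[11, 10]
7: 0xa9 (blk 10, set 2) → VC-HIT  vc=[11, 26]
8: 0xb1 (blk 11, set 3) → VC-HIT  vc=[27, 26]
9: 0x1a1 (blk 26, set 2) → VC-HIT  vc=[27, 10]
10: 0x1a6 (blk 26, set 2) → L1-HIT  vc=[27, 10]
11: 0x1a6 (blk 26, set 2) → L1-HIT  vc=[27, 10]
12: 0x1bd (blk 27, set 3) → VC-HIT  vc=[11, 10]
13: 0x1ec (blk 30, set 2) → MISS  vc=[11, 10, 26]
14: 0xa6 (blk 10, set 2) → VC-HIT  vc=[11, 30, 26]
15: 0xb8 (blk 11, set 3) → VC-HIT  vc=[27, 30, 26]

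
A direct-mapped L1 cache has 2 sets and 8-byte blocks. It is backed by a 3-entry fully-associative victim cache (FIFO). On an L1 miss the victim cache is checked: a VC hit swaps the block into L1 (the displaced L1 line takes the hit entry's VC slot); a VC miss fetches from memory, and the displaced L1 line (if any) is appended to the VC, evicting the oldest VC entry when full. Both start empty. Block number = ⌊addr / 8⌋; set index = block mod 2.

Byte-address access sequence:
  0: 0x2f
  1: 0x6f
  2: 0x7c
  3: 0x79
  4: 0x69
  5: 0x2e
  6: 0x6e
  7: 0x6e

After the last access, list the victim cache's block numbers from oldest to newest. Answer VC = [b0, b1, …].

#0 0x2f→b5/s1 MISS; vc=[]
#1 0x6f→b13/s1 MISS; vc=[5]
#2 0x7c→b15/s1 MISS; vc=[5,13]
#3 0x79→b15/s1 L1-HIT; vc=[5,13]
#4 0x69→b13/s1 VC-HIT; vc=[5,15]
#5 0x2e→b5/s1 VC-HIT; vc=[13,15]
#6 0x6e→b13/s1 VC-HIT; vc=[5,15]
#7 0x6e→b13/s1 L1-HIT; vc=[5,15]

VC = [5, 15]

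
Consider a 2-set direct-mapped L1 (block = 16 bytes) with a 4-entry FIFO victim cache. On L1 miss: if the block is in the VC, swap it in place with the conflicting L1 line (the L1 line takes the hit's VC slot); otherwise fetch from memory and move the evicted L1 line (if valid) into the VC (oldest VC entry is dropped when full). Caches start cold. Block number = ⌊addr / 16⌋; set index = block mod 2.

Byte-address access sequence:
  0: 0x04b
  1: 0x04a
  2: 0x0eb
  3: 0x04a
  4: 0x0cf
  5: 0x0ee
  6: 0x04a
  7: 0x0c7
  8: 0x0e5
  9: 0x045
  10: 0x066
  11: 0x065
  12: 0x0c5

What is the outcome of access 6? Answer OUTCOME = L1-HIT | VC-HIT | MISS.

OUTCOME = VC-HIT

#0 0x4b→b4/s0 MISS; vc=[]
#1 0x4a→b4/s0 L1-HIT; vc=[]
#2 0xeb→b14/s0 MISS; vc=[4]
#3 0x4a→b4/s0 VC-HIT; vc=[14]
#4 0xcf→b12/s0 MISS; vc=[14,4]
#5 0xee→b14/s0 VC-HIT; vc=[12,4]
#6 0x4a→b4/s0 VC-HIT; vc=[12,14]
#7 0xc7→b12/s0 VC-HIT; vc=[4,14]
#8 0xe5→b14/s0 VC-HIT; vc=[4,12]
#9 0x45→b4/s0 VC-HIT; vc=[14,12]
#10 0x66→b6/s0 MISS; vc=[14,12,4]
#11 0x65→b6/s0 L1-HIT; vc=[14,12,4]
#12 0xc5→b12/s0 VC-HIT; vc=[14,6,4]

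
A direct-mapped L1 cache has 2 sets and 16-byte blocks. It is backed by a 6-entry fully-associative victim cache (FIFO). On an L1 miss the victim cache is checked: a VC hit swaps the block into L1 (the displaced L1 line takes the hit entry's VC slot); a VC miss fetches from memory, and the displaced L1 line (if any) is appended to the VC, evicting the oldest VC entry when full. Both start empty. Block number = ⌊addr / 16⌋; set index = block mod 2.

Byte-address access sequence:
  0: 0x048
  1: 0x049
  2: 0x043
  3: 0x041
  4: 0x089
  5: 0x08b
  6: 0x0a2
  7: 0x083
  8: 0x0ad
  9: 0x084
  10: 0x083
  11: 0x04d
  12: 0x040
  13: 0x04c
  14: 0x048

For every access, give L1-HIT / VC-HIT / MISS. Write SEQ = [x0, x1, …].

SEQ = [MISS, L1-HIT, L1-HIT, L1-HIT, MISS, L1-HIT, MISS, VC-HIT, VC-HIT, VC-HIT, L1-HIT, VC-HIT, L1-HIT, L1-HIT, L1-HIT]

  [0] addr=0x48 blk=4 s=0: MISS | VC []
  [1] addr=0x49 blk=4 s=0: L1-HIT | VC []
  [2] addr=0x43 blk=4 s=0: L1-HIT | VC []
  [3] addr=0x41 blk=4 s=0: L1-HIT | VC []
  [4] addr=0x89 blk=8 s=0: MISS | VC [4]
  [5] addr=0x8b blk=8 s=0: L1-HIT | VC [4]
  [6] addr=0xa2 blk=10 s=0: MISS | VC [4, 8]
  [7] addr=0x83 blk=8 s=0: VC-HIT | VC [4, 10]
  [8] addr=0xad blk=10 s=0: VC-HIT | VC [4, 8]
  [9] addr=0x84 blk=8 s=0: VC-HIT | VC [4, 10]
  [10] addr=0x83 blk=8 s=0: L1-HIT | VC [4, 10]
  [11] addr=0x4d blk=4 s=0: VC-HIT | VC [8, 10]
  [12] addr=0x40 blk=4 s=0: L1-HIT | VC [8, 10]
  [13] addr=0x4c blk=4 s=0: L1-HIT | VC [8, 10]
  [14] addr=0x48 blk=4 s=0: L1-HIT | VC [8, 10]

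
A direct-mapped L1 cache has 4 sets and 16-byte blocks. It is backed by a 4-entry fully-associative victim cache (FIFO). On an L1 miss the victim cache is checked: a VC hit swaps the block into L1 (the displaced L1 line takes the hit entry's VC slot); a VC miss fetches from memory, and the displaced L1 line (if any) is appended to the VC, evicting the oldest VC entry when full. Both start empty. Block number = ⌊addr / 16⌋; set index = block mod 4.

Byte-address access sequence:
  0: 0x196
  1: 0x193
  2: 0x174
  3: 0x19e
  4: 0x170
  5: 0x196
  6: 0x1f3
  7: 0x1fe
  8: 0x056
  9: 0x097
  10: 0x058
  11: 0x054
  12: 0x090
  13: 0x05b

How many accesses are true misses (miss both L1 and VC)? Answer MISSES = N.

  [0] addr=0x196 blk=25 s=1: MISS | VC []
  [1] addr=0x193 blk=25 s=1: L1-HIT | VC []
  [2] addr=0x174 blk=23 s=3: MISS | VC []
  [3] addr=0x19e blk=25 s=1: L1-HIT | VC []
  [4] addr=0x170 blk=23 s=3: L1-HIT | VC []
  [5] addr=0x196 blk=25 s=1: L1-HIT | VC []
  [6] addr=0x1f3 blk=31 s=3: MISS | VC [23]
  [7] addr=0x1fe blk=31 s=3: L1-HIT | VC [23]
  [8] addr=0x56 blk=5 s=1: MISS | VC [23, 25]
  [9] addr=0x97 blk=9 s=1: MISS | VC [23, 25, 5]
  [10] addr=0x58 blk=5 s=1: VC-HIT | VC [23, 25, 9]
  [11] addr=0x54 blk=5 s=1: L1-HIT | VC [23, 25, 9]
  [12] addr=0x90 blk=9 s=1: VC-HIT | VC [23, 25, 5]
  [13] addr=0x5b blk=5 s=1: VC-HIT | VC [23, 25, 9]

MISSES = 5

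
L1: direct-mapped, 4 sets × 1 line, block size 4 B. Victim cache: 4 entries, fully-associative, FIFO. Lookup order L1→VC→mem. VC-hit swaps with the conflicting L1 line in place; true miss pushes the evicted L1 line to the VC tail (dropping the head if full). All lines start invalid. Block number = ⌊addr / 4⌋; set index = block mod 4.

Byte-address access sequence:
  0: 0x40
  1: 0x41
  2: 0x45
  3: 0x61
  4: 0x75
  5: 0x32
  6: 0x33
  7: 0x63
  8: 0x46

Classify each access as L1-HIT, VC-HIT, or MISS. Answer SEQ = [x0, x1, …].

#0 0x40→b16/s0 MISS; vc=[]
#1 0x41→b16/s0 L1-HIT; vc=[]
#2 0x45→b17/s1 MISS; vc=[]
#3 0x61→b24/s0 MISS; vc=[16]
#4 0x75→b29/s1 MISS; vc=[16,17]
#5 0x32→b12/s0 MISS; vc=[16,17,24]
#6 0x33→b12/s0 L1-HIT; vc=[16,17,24]
#7 0x63→b24/s0 VC-HIT; vc=[16,17,12]
#8 0x46→b17/s1 VC-HIT; vc=[16,29,12]

SEQ = [MISS, L1-HIT, MISS, MISS, MISS, MISS, L1-HIT, VC-HIT, VC-HIT]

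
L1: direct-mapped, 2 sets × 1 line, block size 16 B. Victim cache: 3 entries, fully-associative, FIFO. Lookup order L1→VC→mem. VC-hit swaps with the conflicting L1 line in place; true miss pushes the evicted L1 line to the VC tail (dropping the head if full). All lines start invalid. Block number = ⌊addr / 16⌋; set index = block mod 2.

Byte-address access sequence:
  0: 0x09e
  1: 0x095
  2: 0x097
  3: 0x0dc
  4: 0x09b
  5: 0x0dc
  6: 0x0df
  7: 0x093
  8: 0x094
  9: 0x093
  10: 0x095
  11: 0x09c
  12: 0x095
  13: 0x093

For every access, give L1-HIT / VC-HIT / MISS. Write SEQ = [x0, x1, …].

SEQ = [MISS, L1-HIT, L1-HIT, MISS, VC-HIT, VC-HIT, L1-HIT, VC-HIT, L1-HIT, L1-HIT, L1-HIT, L1-HIT, L1-HIT, L1-HIT]

#0 0x9e→b9/s1 MISS; vc=[]
#1 0x95→b9/s1 L1-HIT; vc=[]
#2 0x97→b9/s1 L1-HIT; vc=[]
#3 0xdc→b13/s1 MISS; vc=[9]
#4 0x9b→b9/s1 VC-HIT; vc=[13]
#5 0xdc→b13/s1 VC-HIT; vc=[9]
#6 0xdf→b13/s1 L1-HIT; vc=[9]
#7 0x93→b9/s1 VC-HIT; vc=[13]
#8 0x94→b9/s1 L1-HIT; vc=[13]
#9 0x93→b9/s1 L1-HIT; vc=[13]
#10 0x95→b9/s1 L1-HIT; vc=[13]
#11 0x9c→b9/s1 L1-HIT; vc=[13]
#12 0x95→b9/s1 L1-HIT; vc=[13]
#13 0x93→b9/s1 L1-HIT; vc=[13]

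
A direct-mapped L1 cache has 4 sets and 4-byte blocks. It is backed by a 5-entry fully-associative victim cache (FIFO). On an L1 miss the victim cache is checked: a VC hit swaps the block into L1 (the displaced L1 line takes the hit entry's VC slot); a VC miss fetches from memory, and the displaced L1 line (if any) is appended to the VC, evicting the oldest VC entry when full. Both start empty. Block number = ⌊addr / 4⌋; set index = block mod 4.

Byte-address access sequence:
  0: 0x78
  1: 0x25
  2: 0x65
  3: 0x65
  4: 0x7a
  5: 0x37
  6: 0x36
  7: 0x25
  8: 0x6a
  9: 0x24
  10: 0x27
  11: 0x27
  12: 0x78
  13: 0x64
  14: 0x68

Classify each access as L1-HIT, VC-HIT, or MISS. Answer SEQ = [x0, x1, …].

SEQ = [MISS, MISS, MISS, L1-HIT, L1-HIT, MISS, L1-HIT, VC-HIT, MISS, L1-HIT, L1-HIT, L1-HIT, VC-HIT, VC-HIT, VC-HIT]

#0 0x78→b30/s2 MISS; vc=[]
#1 0x25→b9/s1 MISS; vc=[]
#2 0x65→b25/s1 MISS; vc=[9]
#3 0x65→b25/s1 L1-HIT; vc=[9]
#4 0x7a→b30/s2 L1-HIT; vc=[9]
#5 0x37→b13/s1 MISS; vc=[9,25]
#6 0x36→b13/s1 L1-HIT; vc=[9,25]
#7 0x25→b9/s1 VC-HIT; vc=[13,25]
#8 0x6a→b26/s2 MISS; vc=[13,25,30]
#9 0x24→b9/s1 L1-HIT; vc=[13,25,30]
#10 0x27→b9/s1 L1-HIT; vc=[13,25,30]
#11 0x27→b9/s1 L1-HIT; vc=[13,25,30]
#12 0x78→b30/s2 VC-HIT; vc=[13,25,26]
#13 0x64→b25/s1 VC-HIT; vc=[13,9,26]
#14 0x68→b26/s2 VC-HIT; vc=[13,9,30]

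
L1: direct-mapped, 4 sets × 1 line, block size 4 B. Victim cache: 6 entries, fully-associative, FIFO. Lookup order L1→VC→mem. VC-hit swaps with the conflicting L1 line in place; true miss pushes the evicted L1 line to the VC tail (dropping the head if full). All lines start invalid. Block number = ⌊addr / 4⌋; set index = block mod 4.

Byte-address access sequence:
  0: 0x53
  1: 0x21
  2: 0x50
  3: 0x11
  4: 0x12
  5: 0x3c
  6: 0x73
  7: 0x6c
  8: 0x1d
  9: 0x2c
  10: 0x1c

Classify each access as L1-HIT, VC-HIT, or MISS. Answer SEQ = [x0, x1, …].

  [0] addr=0x53 blk=20 s=0: MISS | VC []
  [1] addr=0x21 blk=8 s=0: MISS | VC [20]
  [2] addr=0x50 blk=20 s=0: VC-HIT | VC [8]
  [3] addr=0x11 blk=4 s=0: MISS | VC [8, 20]
  [4] addr=0x12 blk=4 s=0: L1-HIT | VC [8, 20]
  [5] addr=0x3c blk=15 s=3: MISS | VC [8, 20]
  [6] addr=0x73 blk=28 s=0: MISS | VC [8, 20, 4]
  [7] addr=0x6c blk=27 s=3: MISS | VC [8, 20, 4, 15]
  [8] addr=0x1d blk=7 s=3: MISS | VC [8, 20, 4, 15, 27]
  [9] addr=0x2c blk=11 s=3: MISS | VC [8, 20, 4, 15, 27, 7]
  [10] addr=0x1c blk=7 s=3: VC-HIT | VC [8, 20, 4, 15, 27, 11]

SEQ = [MISS, MISS, VC-HIT, MISS, L1-HIT, MISS, MISS, MISS, MISS, MISS, VC-HIT]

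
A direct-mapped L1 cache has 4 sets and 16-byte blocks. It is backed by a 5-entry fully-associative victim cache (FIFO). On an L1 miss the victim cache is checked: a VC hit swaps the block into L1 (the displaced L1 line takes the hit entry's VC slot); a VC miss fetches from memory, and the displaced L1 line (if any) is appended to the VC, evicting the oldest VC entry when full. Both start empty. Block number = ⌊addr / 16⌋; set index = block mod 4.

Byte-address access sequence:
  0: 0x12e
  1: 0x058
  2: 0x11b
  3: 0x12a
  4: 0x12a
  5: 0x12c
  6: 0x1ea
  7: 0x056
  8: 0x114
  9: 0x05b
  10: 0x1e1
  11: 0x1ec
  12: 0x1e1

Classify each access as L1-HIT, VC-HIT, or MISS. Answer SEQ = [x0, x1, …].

SEQ = [MISS, MISS, MISS, L1-HIT, L1-HIT, L1-HIT, MISS, VC-HIT, VC-HIT, VC-HIT, L1-HIT, L1-HIT, L1-HIT]

  [0] addr=0x12e blk=18 s=2: MISS | VC []
  [1] addr=0x58 blk=5 s=1: MISS | VC []
  [2] addr=0x11b blk=17 s=1: MISS | VC [5]
  [3] addr=0x12a blk=18 s=2: L1-HIT | VC [5]
  [4] addr=0x12a blk=18 s=2: L1-HIT | VC [5]
  [5] addr=0x12c blk=18 s=2: L1-HIT | VC [5]
  [6] addr=0x1ea blk=30 s=2: MISS | VC [5, 18]
  [7] addr=0x56 blk=5 s=1: VC-HIT | VC [17, 18]
  [8] addr=0x114 blk=17 s=1: VC-HIT | VC [5, 18]
  [9] addr=0x5b blk=5 s=1: VC-HIT | VC [17, 18]
  [10] addr=0x1e1 blk=30 s=2: L1-HIT | VC [17, 18]
  [11] addr=0x1ec blk=30 s=2: L1-HIT | VC [17, 18]
  [12] addr=0x1e1 blk=30 s=2: L1-HIT | VC [17, 18]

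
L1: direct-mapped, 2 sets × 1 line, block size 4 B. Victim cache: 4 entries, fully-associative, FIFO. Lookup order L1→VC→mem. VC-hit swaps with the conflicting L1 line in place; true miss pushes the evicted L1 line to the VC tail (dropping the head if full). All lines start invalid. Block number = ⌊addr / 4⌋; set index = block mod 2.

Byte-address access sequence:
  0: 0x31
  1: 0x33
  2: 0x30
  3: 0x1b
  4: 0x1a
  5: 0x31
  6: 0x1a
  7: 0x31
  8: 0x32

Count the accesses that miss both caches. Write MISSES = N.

MISSES = 2

#0 0x31→b12/s0 MISS; vc=[]
#1 0x33→b12/s0 L1-HIT; vc=[]
#2 0x30→b12/s0 L1-HIT; vc=[]
#3 0x1b→b6/s0 MISS; vc=[12]
#4 0x1a→b6/s0 L1-HIT; vc=[12]
#5 0x31→b12/s0 VC-HIT; vc=[6]
#6 0x1a→b6/s0 VC-HIT; vc=[12]
#7 0x31→b12/s0 VC-HIT; vc=[6]
#8 0x32→b12/s0 L1-HIT; vc=[6]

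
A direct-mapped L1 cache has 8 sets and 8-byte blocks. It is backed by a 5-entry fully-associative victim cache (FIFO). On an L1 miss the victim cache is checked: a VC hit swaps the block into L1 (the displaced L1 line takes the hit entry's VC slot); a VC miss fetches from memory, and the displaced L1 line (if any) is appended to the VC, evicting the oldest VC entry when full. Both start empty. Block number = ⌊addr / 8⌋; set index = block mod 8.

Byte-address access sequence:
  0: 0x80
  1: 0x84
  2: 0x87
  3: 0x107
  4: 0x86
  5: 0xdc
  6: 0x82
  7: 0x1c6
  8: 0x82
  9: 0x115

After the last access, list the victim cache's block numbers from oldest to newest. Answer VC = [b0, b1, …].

VC = [32, 56]

0: 0x80 (blk 16, set 0) → MISS  vc=[]
1: 0x84 (blk 16, set 0) → L1-HIT  vc=[]
2: 0x87 (blk 16, set 0) → L1-HIT  vc=[]
3: 0x107 (blk 32, set 0) → MISS  vc=[16]
4: 0x86 (blk 16, set 0) → VC-HIT  vc=[32]
5: 0xdc (blk 27, set 3) → MISS  vc=[32]
6: 0x82 (blk 16, set 0) → L1-HIT  vc=[32]
7: 0x1c6 (blk 56, set 0) → MISS  vc=[32, 16]
8: 0x82 (blk 16, set 0) → VC-HIT  vc=[32, 56]
9: 0x115 (blk 34, set 2) → MISS  vc=[32, 56]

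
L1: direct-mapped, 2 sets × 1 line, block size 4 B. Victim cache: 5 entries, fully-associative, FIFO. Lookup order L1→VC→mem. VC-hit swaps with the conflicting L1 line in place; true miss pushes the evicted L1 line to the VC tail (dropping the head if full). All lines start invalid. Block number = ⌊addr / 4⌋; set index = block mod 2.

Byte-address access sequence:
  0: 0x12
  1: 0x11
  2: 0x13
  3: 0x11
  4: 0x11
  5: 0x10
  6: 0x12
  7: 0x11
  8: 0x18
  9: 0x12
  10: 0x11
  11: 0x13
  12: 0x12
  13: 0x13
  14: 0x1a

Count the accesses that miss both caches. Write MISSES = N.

#0 0x12→b4/s0 MISS; vc=[]
#1 0x11→b4/s0 L1-HIT; vc=[]
#2 0x13→b4/s0 L1-HIT; vc=[]
#3 0x11→b4/s0 L1-HIT; vc=[]
#4 0x11→b4/s0 L1-HIT; vc=[]
#5 0x10→b4/s0 L1-HIT; vc=[]
#6 0x12→b4/s0 L1-HIT; vc=[]
#7 0x11→b4/s0 L1-HIT; vc=[]
#8 0x18→b6/s0 MISS; vc=[4]
#9 0x12→b4/s0 VC-HIT; vc=[6]
#10 0x11→b4/s0 L1-HIT; vc=[6]
#11 0x13→b4/s0 L1-HIT; vc=[6]
#12 0x12→b4/s0 L1-HIT; vc=[6]
#13 0x13→b4/s0 L1-HIT; vc=[6]
#14 0x1a→b6/s0 VC-HIT; vc=[4]

MISSES = 2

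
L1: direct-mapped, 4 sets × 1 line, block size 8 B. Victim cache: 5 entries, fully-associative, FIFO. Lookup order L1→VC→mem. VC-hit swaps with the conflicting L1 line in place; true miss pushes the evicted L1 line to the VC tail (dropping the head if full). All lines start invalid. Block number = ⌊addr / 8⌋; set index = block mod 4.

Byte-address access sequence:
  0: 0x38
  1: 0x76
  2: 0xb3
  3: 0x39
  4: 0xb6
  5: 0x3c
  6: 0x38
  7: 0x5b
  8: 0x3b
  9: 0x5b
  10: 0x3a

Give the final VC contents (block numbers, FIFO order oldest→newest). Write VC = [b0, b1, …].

VC = [14, 11]

#0 0x38→b7/s3 MISS; vc=[]
#1 0x76→b14/s2 MISS; vc=[]
#2 0xb3→b22/s2 MISS; vc=[14]
#3 0x39→b7/s3 L1-HIT; vc=[14]
#4 0xb6→b22/s2 L1-HIT; vc=[14]
#5 0x3c→b7/s3 L1-HIT; vc=[14]
#6 0x38→b7/s3 L1-HIT; vc=[14]
#7 0x5b→b11/s3 MISS; vc=[14,7]
#8 0x3b→b7/s3 VC-HIT; vc=[14,11]
#9 0x5b→b11/s3 VC-HIT; vc=[14,7]
#10 0x3a→b7/s3 VC-HIT; vc=[14,11]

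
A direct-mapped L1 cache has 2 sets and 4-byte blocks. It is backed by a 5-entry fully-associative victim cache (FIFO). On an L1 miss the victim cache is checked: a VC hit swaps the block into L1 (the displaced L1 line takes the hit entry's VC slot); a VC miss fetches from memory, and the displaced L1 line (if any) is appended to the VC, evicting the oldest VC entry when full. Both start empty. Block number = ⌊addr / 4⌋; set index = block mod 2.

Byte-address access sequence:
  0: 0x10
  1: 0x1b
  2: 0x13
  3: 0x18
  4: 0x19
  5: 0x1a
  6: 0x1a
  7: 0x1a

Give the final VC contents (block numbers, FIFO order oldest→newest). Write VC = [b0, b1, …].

  [0] addr=0x10 blk=4 s=0: MISS | VC []
  [1] addr=0x1b blk=6 s=0: MISS | VC [4]
  [2] addr=0x13 blk=4 s=0: VC-HIT | VC [6]
  [3] addr=0x18 blk=6 s=0: VC-HIT | VC [4]
  [4] addr=0x19 blk=6 s=0: L1-HIT | VC [4]
  [5] addr=0x1a blk=6 s=0: L1-HIT | VC [4]
  [6] addr=0x1a blk=6 s=0: L1-HIT | VC [4]
  [7] addr=0x1a blk=6 s=0: L1-HIT | VC [4]

VC = [4]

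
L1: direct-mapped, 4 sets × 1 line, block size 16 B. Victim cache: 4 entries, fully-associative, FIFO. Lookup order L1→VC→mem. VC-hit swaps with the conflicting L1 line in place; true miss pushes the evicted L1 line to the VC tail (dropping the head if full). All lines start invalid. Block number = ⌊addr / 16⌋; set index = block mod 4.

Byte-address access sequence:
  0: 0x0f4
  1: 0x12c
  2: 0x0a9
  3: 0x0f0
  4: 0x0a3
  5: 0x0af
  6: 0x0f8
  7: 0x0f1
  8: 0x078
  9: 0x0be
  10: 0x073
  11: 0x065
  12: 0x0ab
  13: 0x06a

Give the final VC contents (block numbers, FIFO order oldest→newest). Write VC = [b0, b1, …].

VC = [18, 15, 11, 10]

#0 0xf4→b15/s3 MISS; vc=[]
#1 0x12c→b18/s2 MISS; vc=[]
#2 0xa9→b10/s2 MISS; vc=[18]
#3 0xf0→b15/s3 L1-HIT; vc=[18]
#4 0xa3→b10/s2 L1-HIT; vc=[18]
#5 0xaf→b10/s2 L1-HIT; vc=[18]
#6 0xf8→b15/s3 L1-HIT; vc=[18]
#7 0xf1→b15/s3 L1-HIT; vc=[18]
#8 0x78→b7/s3 MISS; vc=[18,15]
#9 0xbe→b11/s3 MISS; vc=[18,15,7]
#10 0x73→b7/s3 VC-HIT; vc=[18,15,11]
#11 0x65→b6/s2 MISS; vc=[18,15,11,10]
#12 0xab→b10/s2 VC-HIT; vc=[18,15,11,6]
#13 0x6a→b6/s2 VC-HIT; vc=[18,15,11,10]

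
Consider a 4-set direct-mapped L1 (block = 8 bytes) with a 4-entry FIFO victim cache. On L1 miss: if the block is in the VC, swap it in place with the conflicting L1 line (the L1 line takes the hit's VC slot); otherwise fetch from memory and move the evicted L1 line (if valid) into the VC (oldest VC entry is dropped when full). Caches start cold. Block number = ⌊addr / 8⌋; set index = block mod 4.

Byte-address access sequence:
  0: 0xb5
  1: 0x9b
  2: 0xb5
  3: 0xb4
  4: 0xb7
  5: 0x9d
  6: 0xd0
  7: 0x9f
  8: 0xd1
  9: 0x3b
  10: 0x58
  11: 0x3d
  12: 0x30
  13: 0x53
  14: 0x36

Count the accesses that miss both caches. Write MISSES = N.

  [0] addr=0xb5 blk=22 s=2: MISS | VC []
  [1] addr=0x9b blk=19 s=3: MISS | VC []
  [2] addr=0xb5 blk=22 s=2: L1-HIT | VC []
  [3] addr=0xb4 blk=22 s=2: L1-HIT | VC []
  [4] addr=0xb7 blk=22 s=2: L1-HIT | VC []
  [5] addr=0x9d blk=19 s=3: L1-HIT | VC []
  [6] addr=0xd0 blk=26 s=2: MISS | VC [22]
  [7] addr=0x9f blk=19 s=3: L1-HIT | VC [22]
  [8] addr=0xd1 blk=26 s=2: L1-HIT | VC [22]
  [9] addr=0x3b blk=7 s=3: MISS | VC [22, 19]
  [10] addr=0x58 blk=11 s=3: MISS | VC [22, 19, 7]
  [11] addr=0x3d blk=7 s=3: VC-HIT | VC [22, 19, 11]
  [12] addr=0x30 blk=6 s=2: MISS | VC [22, 19, 11, 26]
  [13] addr=0x53 blk=10 s=2: MISS | VC [19, 11, 26, 6]
  [14] addr=0x36 blk=6 s=2: VC-HIT | VC [19, 11, 26, 10]

MISSES = 7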